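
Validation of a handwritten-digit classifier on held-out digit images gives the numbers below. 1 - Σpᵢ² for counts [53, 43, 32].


Probabilities: [53/128, 43/128, 32/128] ≈ [0.4141, 0.3359, 0.25]
Σpᵢ² = (2809 + 1849 + 1024)/128² = 5682/16384
Gini = 1 - Σpᵢ² = 1 - 5682/16384 = 0.6532

0.6532


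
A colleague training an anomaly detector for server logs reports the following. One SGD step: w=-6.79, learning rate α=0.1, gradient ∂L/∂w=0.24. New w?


w_new = w - α·∇
= -6.79 - 0.1·0.24
= -6.79 - 0.024
= -6.814

-6.814


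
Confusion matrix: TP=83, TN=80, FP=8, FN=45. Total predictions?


Total = TP + TN + FP + FN
= 83 + 80 + 8 + 45
= 216
(Predicted positive: 91, predicted negative: 125)

216


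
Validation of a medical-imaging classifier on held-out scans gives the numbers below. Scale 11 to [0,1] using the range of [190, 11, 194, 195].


min=11, max=195
(11-11)/(195-11) = 0/184 = 0.0

0.0


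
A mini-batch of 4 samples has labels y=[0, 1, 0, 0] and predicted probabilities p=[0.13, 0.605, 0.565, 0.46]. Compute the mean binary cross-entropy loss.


L[0] = -ln(1-0.13) = -ln(0.87) = 0.1393
L[1] = -ln(0.605) = 0.5025
L[2] = -ln(1-0.565) = -ln(0.435) = 0.8324
L[3] = -ln(1-0.46) = -ln(0.54) = 0.6162
mean = (0.1393 + 0.5025 + 0.8324 + 0.6162)/4 = 0.5226

0.5226


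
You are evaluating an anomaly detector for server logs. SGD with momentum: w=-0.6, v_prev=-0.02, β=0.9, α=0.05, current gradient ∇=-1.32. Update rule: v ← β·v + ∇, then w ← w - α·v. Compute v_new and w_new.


v_new = 0.9·-0.02 - 1.32 = -0.018 - 1.32 = -1.338
w_new = -0.6 - 0.05·-1.338 = -0.6 + 0.0669 = -0.5331

v_new=-1.338, w_new=-0.5331


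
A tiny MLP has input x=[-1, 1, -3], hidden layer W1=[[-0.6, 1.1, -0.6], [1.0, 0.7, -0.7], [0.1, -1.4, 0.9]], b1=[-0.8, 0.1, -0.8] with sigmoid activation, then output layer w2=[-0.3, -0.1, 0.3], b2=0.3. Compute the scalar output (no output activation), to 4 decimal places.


z1[0] = (-0.6)·(-1) + (1.1)·(1) + (-0.6)·(-3) - 0.8 = 2.7
z1[1] = (1.0)·(-1) + (0.7)·(1) + (-0.7)·(-3) + 0.1 = 1.9
z1[2] = (0.1)·(-1) + (-1.4)·(1) + (0.9)·(-3) - 0.8 = -5.0
h = sigmoid(z1) = [0.937, 0.8699, 0.0067]
output = (-0.3)·(0.937) + (-0.1)·(0.8699) + (0.3)·(0.0067) + 0.3 = -0.0661

-0.0661


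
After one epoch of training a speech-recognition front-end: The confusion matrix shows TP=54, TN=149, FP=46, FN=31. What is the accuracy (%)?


Accuracy = (TP+TN)/(TP+TN+FP+FN)
= (54+149)/(280)
= 203/280 = 72.5%

72.5%


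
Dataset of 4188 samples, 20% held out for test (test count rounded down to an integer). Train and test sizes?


Test = ⌊4188·20/100⌋ = 837
Train = 4188 - 837 = 3351

Train: 3351, Test: 837


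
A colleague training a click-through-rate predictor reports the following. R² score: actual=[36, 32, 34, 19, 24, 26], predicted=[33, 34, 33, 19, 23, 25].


ȳ = 28.5
SS_res = Σ(y-ŷ)² = 16
SS_tot = Σ(y-ȳ)² = 215.5
R² = 1 - SS_res/SS_tot = 1 - 0.0742 = 0.9258

0.9258


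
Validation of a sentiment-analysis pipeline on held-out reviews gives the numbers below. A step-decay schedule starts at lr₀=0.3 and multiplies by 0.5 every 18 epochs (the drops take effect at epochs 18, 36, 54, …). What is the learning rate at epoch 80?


n_drops = ⌊80/18⌋ = 4
lr = 0.3·0.5^4 = 0.3·0.0625 = 0.01875

0.01875


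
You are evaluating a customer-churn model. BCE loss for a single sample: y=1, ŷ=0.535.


BCE = -[y·ln(p) + (1-y)·ln(1-p)]
= -1·ln(0.535) - 0
= -ln(0.535) = 0.6255

0.6255


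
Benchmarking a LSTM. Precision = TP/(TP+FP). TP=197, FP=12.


Precision = TP/(TP+FP)
= 197/(197+12)
= 197/209 = 94.26%

94.26%


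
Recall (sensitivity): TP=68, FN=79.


Recall = TP/(TP+FN)
= 68/(68+79)
= 68/147 = 46.26%

46.26%


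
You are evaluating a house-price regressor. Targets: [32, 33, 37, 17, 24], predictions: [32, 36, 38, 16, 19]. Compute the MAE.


Absolute errors: |32-32|=0, |33-36|=3, |37-38|=1, |17-16|=1, |24-19|=5
Sum = 10
MAE = 10/5 = 2

2


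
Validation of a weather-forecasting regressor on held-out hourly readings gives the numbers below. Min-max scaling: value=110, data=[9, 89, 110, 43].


min=9, max=110
(110-9)/(110-9) = 101/101 = 1.0

1.0


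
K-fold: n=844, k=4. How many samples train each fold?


Fold size = 844/4 = 211
Training per fold = 844 - 211 = 633

633


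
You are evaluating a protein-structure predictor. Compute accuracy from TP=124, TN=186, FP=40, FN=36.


Accuracy = (TP+TN)/(TP+TN+FP+FN)
= (124+186)/(386)
= 310/386 = 80.31%

80.31%


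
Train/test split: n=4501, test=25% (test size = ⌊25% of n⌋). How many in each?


Test = ⌊4501·25/100⌋ = 1125
Train = 4501 - 1125 = 3376

Train: 3376, Test: 1125


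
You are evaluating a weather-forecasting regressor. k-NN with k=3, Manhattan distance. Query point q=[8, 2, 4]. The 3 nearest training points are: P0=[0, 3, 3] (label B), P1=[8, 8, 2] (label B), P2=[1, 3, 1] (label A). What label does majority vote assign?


d(q,P0) = 10  (label B)
d(q,P1) = 8  (label B)
d(q,P2) = 11  (label A)
Votes: A=1, B=2
Majority → B

B


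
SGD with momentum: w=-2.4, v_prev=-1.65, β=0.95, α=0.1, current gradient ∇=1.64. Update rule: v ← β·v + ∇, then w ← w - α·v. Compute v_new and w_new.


v_new = 0.95·-1.65 + 1.64 = -1.5675 + 1.64 = 0.0725
w_new = -2.4 - 0.1·0.0725 = -2.4 - 0.00725 = -2.40725

v_new=0.0725, w_new=-2.40725


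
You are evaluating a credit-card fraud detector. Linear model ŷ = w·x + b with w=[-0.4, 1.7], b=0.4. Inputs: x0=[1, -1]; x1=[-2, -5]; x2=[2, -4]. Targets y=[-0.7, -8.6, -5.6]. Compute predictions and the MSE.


ŷ0 = (-0.4)·(1) + (1.7)·(-1) + 0.4 = -1.7
ŷ1 = (-0.4)·(-2) + (1.7)·(-5) + 0.4 = -7.3
ŷ2 = (-0.4)·(2) + (1.7)·(-4) + 0.4 = -7.2
errors² = [1.0, 1.69, 2.56]
MSE = 5.2500/3 = 1.75

1.75


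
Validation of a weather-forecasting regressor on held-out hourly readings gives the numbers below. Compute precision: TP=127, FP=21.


Precision = TP/(TP+FP)
= 127/(127+21)
= 127/148 = 85.81%

85.81%


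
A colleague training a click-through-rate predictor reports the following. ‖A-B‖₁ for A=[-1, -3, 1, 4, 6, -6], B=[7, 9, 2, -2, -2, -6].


d = |-1-7| + |-3-9| + |1-2| + |4+ 2| + |6+ 2| + |-6+ 6|
  = 8 + 12 + 1 + 6 + 8 + 0
  = 35

35


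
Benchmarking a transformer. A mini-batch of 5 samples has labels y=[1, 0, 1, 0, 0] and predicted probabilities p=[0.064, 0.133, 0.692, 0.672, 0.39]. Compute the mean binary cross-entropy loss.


L[0] = -ln(0.064) = 2.7489
L[1] = -ln(1-0.133) = -ln(0.867) = 0.1427
L[2] = -ln(0.692) = 0.3682
L[3] = -ln(1-0.672) = -ln(0.328) = 1.1147
L[4] = -ln(1-0.39) = -ln(0.61) = 0.4943
mean = (2.7489 + 0.1427 + 0.3682 + 1.1147 + 0.4943)/5 = 0.9738

0.9738


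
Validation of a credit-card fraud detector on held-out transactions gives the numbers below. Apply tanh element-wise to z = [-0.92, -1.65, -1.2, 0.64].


tanh(-0.92) = -0.7259
tanh(-1.65) = -0.9289
tanh(-1.2) = -0.8337
tanh(0.64) = 0.5649
result = [-0.7259, -0.9289, -0.8337, 0.5649]

[-0.7259, -0.9289, -0.8337, 0.5649]


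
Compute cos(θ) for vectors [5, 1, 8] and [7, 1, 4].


A·B = 5·7 + 1·1 + 8·4 = 68
‖A‖ = √90 = 9.4868, ‖B‖ = √66 = 8.124
cos = 68/(√90·√66) = 68/√5940 = 0.8823

0.8823


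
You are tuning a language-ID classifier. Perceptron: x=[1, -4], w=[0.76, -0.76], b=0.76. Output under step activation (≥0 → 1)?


z = (1)·(0.76) + (-4)·(-0.76) + 0.76
  = 4.56
step(z) = 1 (z≥0)

1


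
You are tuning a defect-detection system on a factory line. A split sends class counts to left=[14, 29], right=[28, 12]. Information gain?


Parent = [42, 41], H_parent = 0.9999
H_left = 0.9103 (n=43), H_right = 0.8813 (n=40)
H_children = (43/83)·0.9103 + (40/83)·0.8813 = 0.8963
IG = 0.9999 - 0.8963 = 0.1036

0.1036


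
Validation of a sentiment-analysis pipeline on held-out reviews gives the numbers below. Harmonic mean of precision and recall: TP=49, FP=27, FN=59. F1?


Precision = 49/76 = 0.6447
Recall = 49/108 = 0.4537
F1 = 2·P·R/(P+R) = 2·TP/(2·TP+FP+FN) = 98/(98+27+59) = 98/184 = 0.5326

0.5326


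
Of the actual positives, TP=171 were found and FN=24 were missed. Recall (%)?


Recall = TP/(TP+FN)
= 171/(171+24)
= 171/195 = 87.69%

87.69%


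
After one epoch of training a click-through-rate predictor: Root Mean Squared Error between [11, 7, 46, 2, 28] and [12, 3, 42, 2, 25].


MSE = 42/5 = 8.4
RMSE = √(42/5) = 2.8983

2.8983


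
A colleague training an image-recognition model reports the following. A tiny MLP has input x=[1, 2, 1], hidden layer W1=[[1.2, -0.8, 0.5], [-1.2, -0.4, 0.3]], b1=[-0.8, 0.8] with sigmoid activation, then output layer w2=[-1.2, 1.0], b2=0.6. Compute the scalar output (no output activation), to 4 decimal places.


z1[0] = (1.2)·(1) + (-0.8)·(2) + (0.5)·(1) - 0.8 = -0.7
z1[1] = (-1.2)·(1) + (-0.4)·(2) + (0.3)·(1) + 0.8 = -0.9
h = sigmoid(z1) = [0.3318, 0.2891]
output = (-1.2)·(0.3318) + (1.0)·(0.2891) + 0.6 = 0.4909

0.4909


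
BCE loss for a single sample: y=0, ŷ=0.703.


BCE = -[y·ln(p) + (1-y)·ln(1-p)]
= -0 - 1·ln(1-0.703)
= -ln(0.297) = 1.214

1.214


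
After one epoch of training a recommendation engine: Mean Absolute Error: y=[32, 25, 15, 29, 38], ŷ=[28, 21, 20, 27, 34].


Absolute errors: |32-28|=4, |25-21|=4, |15-20|=5, |29-27|=2, |38-34|=4
Sum = 19
MAE = 19/5 = 19/5

19/5


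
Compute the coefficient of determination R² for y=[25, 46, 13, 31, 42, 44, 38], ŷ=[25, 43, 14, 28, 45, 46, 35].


ȳ = 34.1429
SS_res = Σ(y-ŷ)² = 41
SS_tot = Σ(y-ȳ)² = 854.86
R² = 1 - SS_res/SS_tot = 1 - 0.048 = 0.952

0.952


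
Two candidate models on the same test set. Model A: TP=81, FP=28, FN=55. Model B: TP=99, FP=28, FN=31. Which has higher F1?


Model A: P=81/109=0.7431, R=81/136=0.5956, F1=2PR/(P+R)=2TP/(2TP+FP+FN)=162/245=0.6612
Model B: P=99/127=0.7795, R=99/130=0.7615, F1=2PR/(P+R)=2TP/(2TP+FP+FN)=198/257=0.7704
0.6612 < 0.7704 → Model B

Model B


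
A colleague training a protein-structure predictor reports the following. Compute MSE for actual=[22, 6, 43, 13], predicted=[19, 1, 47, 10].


Squared errors: (22-19)²=9, (6-1)²=25, (43-47)²=16, (13-10)²=9
Sum = 59
MSE = 59/4 = 59/4

59/4


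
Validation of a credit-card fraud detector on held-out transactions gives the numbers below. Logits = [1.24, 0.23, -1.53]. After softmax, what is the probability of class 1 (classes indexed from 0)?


Exponentials: e^1.24=3.4556, e^0.23=1.2586, e^-1.53=0.2165
Sum = 4.9307
Softmax = [0.7008, 0.2553, 0.0439]
p[1] = 1.2586/4.9307 = 0.2553

0.2553


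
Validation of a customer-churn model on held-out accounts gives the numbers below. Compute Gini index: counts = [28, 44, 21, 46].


Probabilities: [28/139, 44/139, 21/139, 46/139] ≈ [0.2014, 0.3165, 0.1511, 0.3309]
Σpᵢ² = (784 + 1936 + 441 + 2116)/139² = 5277/19321
Gini = 1 - Σpᵢ² = 1 - 5277/19321 = 0.7269

0.7269


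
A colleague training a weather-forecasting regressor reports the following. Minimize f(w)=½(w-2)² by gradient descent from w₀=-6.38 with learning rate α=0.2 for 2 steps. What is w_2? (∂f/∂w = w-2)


step 1: grad = -6.38-2 = -8.38; w = -6.38 - 0.2·(-8.38) = -4.704
step 2: grad = -4.704-2 = -6.704; w = -4.704 - 0.2·(-6.704) = -3.3632

-3.3632


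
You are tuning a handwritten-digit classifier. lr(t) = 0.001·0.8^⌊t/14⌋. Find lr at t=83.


n_drops = ⌊83/14⌋ = 5
lr = 0.001·0.8^5 = 0.001·0.32768 = 0.00032768

0.00032768


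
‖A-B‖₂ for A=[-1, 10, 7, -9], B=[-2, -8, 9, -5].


d = √((-1+ 2)² + (10+ 8)² + (7-9)² + (-9+ 5)²)
  = √(1 + 324 + 4 + 16)
  = √345 = 18.5742

18.5742


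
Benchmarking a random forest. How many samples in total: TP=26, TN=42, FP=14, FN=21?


Total = TP + TN + FP + FN
= 26 + 42 + 14 + 21
= 103
(Predicted positive: 40, predicted negative: 63)

103


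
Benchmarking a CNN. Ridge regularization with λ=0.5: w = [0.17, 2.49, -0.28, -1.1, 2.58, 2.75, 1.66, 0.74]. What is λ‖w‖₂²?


‖w‖₂² = (0.17)² + (2.49)² + (-0.28)² + (-1.1)² + (2.58)² + (2.75)² + (1.66)² + (0.74)²
     = 0.0289 + 6.2001 + 0.0784 + 1.21 + 6.6564 + 7.5625 + 2.7556 + 0.5476
     = 25.0395
λ·‖w‖₂² = 0.5·25.0395 = 12.51975

12.51975


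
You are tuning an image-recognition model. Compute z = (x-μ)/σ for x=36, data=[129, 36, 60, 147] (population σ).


μ = 93, σ = 46.2331
z = (36 - 93)/46.2331 = -1.2329

-1.2329


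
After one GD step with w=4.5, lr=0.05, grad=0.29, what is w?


w_new = w - α·∇
= 4.5 - 0.05·0.29
= 4.5 - 0.0145
= 4.4855

4.4855


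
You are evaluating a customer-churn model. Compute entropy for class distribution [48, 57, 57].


Probabilities: [48/162, 57/162, 57/162] ≈ [0.2963, 0.3519, 0.3519]
H = -((48/162)·log₂(48/162) + (57/162)·log₂(57/162) + (57/162)·log₂(57/162))
  = 1.5804 bits

1.5804 bits


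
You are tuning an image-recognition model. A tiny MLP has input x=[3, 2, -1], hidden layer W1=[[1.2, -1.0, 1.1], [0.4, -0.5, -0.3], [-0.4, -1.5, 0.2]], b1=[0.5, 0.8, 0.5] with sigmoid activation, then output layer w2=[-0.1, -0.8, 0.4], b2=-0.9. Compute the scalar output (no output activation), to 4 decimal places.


z1[0] = (1.2)·(3) + (-1.0)·(2) + (1.1)·(-1) + 0.5 = 1.0
z1[1] = (0.4)·(3) + (-0.5)·(2) + (-0.3)·(-1) + 0.8 = 1.3
z1[2] = (-0.4)·(3) + (-1.5)·(2) + (0.2)·(-1) + 0.5 = -3.9
h = sigmoid(z1) = [0.7311, 0.7858, 0.0198]
output = (-0.1)·(0.7311) + (-0.8)·(0.7858) + (0.4)·(0.0198) - 0.9 = -1.5938

-1.5938


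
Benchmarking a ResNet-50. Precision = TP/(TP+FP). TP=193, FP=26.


Precision = TP/(TP+FP)
= 193/(193+26)
= 193/219 = 88.13%

88.13%


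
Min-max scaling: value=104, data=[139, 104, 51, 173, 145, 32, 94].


min=32, max=173
(104-32)/(173-32) = 72/141 = 0.5106

0.5106


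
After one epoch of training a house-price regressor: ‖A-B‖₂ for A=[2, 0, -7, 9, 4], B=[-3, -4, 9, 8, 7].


d = √((2+ 3)² + (0+ 4)² + (-7-9)² + (9-8)² + (4-7)²)
  = √(25 + 16 + 256 + 1 + 9)
  = √307 = 17.5214

17.5214


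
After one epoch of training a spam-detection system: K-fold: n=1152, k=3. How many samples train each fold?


Fold size = 1152/3 = 384
Training per fold = 1152 - 384 = 768

768


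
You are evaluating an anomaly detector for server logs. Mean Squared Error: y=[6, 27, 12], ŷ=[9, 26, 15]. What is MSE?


Squared errors: (6-9)²=9, (27-26)²=1, (12-15)²=9
Sum = 19
MSE = 19/3 = 19/3

19/3


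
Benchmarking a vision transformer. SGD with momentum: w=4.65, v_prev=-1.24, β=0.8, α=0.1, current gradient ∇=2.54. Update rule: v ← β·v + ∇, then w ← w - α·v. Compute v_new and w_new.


v_new = 0.8·-1.24 + 2.54 = -0.992 + 2.54 = 1.548
w_new = 4.65 - 0.1·1.548 = 4.65 - 0.1548 = 4.4952

v_new=1.548, w_new=4.4952


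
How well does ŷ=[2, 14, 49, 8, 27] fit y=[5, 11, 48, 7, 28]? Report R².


ȳ = 19.8
SS_res = Σ(y-ŷ)² = 21
SS_tot = Σ(y-ȳ)² = 1322.8
R² = 1 - SS_res/SS_tot = 1 - 0.0159 = 0.9841

0.9841


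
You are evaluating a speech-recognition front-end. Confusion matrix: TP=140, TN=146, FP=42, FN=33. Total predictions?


Total = TP + TN + FP + FN
= 140 + 146 + 42 + 33
= 361
(Predicted positive: 182, predicted negative: 179)

361


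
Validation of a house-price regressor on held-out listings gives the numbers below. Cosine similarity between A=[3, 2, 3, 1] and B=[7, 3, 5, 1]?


A·B = 3·7 + 2·3 + 3·5 + 1·1 = 43
‖A‖ = √23 = 4.7958, ‖B‖ = √84 = 9.1652
cos = 43/(√23·√84) = 43/√1932 = 0.9783

0.9783


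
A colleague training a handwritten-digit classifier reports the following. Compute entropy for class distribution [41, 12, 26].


Probabilities: [41/79, 12/79, 26/79] ≈ [0.519, 0.1519, 0.3291]
H = -((41/79)·log₂(41/79) + (12/79)·log₂(12/79) + (26/79)·log₂(26/79))
  = 1.4317 bits

1.4317 bits


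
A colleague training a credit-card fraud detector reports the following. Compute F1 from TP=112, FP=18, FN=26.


Precision = 112/130 = 0.8615
Recall = 112/138 = 0.8116
F1 = 2·P·R/(P+R) = 2·TP/(2·TP+FP+FN) = 224/(224+18+26) = 224/268 = 0.8358

0.8358


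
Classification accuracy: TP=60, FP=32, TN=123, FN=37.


Accuracy = (TP+TN)/(TP+TN+FP+FN)
= (60+123)/(252)
= 183/252 = 72.62%

72.62%


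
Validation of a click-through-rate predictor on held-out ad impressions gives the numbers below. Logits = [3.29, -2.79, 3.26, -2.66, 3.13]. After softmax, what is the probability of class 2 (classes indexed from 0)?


Exponentials: e^3.29=26.8429, e^-2.79=0.0614, e^3.26=26.0495, e^-2.66=0.0699, e^3.13=22.874
Sum = 75.8977
Softmax = [0.3537, 0.0008, 0.3432, 0.0009, 0.3014]
p[2] = 26.0495/75.8977 = 0.3432

0.3432


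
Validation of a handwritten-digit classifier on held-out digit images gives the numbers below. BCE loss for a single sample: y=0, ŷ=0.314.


BCE = -[y·ln(p) + (1-y)·ln(1-p)]
= -0 - 1·ln(1-0.314)
= -ln(0.686) = 0.3769

0.3769


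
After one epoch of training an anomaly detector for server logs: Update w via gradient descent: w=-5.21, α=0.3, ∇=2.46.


w_new = w - α·∇
= -5.21 - 0.3·2.46
= -5.21 - 0.738
= -5.948

-5.948


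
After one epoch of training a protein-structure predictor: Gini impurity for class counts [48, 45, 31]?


Probabilities: [48/124, 45/124, 31/124] ≈ [0.3871, 0.3629, 0.25]
Σpᵢ² = (2304 + 2025 + 961)/124² = 5290/15376
Gini = 1 - Σpᵢ² = 1 - 5290/15376 = 0.656

0.656


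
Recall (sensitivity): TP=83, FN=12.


Recall = TP/(TP+FN)
= 83/(83+12)
= 83/95 = 87.37%

87.37%


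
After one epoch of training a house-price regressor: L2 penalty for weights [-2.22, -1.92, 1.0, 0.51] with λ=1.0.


‖w‖₂² = (-2.22)² + (-1.92)² + (1.0)² + (0.51)²
     = 4.9284 + 3.6864 + 1 + 0.2601
     = 9.8749
λ·‖w‖₂² = 1.0·9.8749 = 9.8749

9.8749


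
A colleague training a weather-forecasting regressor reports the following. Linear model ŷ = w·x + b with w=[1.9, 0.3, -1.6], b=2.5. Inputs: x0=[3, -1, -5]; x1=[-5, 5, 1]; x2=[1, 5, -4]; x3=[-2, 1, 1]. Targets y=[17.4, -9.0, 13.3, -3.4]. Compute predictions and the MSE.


ŷ0 = (1.9)·(3) + (0.3)·(-1) + (-1.6)·(-5) + 2.5 = 15.9
ŷ1 = (1.9)·(-5) + (0.3)·(5) + (-1.6)·(1) + 2.5 = -7.1
ŷ2 = (1.9)·(1) + (0.3)·(5) + (-1.6)·(-4) + 2.5 = 12.3
ŷ3 = (1.9)·(-2) + (0.3)·(1) + (-1.6)·(1) + 2.5 = -2.6
errors² = [2.25, 3.61, 1.0, 0.64]
MSE = 7.5000/4 = 1.875

1.875


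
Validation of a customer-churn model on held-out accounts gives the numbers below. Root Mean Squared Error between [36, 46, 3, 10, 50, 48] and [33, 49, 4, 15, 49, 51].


MSE = 54/6 = 9
RMSE = √(54/6) = 3.0

3.0


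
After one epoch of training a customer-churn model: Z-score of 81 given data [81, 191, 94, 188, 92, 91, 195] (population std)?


μ = 133.1429, σ = 50.5722
z = (81 - 133.1429)/50.5722 = -1.0311

-1.0311


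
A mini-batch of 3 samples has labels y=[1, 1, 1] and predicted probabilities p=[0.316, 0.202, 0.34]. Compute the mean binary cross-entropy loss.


L[0] = -ln(0.316) = 1.152
L[1] = -ln(0.202) = 1.5995
L[2] = -ln(0.34) = 1.0788
mean = (1.152 + 1.5995 + 1.0788)/3 = 1.2768

1.2768


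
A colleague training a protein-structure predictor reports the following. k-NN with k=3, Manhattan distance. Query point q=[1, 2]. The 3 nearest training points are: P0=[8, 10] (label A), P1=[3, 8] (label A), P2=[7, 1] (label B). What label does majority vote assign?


d(q,P0) = 15  (label A)
d(q,P1) = 8  (label A)
d(q,P2) = 7  (label B)
Votes: A=2, B=1
Majority → A

A


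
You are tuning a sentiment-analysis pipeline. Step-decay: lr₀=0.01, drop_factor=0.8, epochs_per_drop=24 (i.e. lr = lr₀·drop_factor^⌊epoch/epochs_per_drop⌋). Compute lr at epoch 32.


n_drops = ⌊32/24⌋ = 1
lr = 0.01·0.8^1 = 0.01·0.8 = 0.008

0.008


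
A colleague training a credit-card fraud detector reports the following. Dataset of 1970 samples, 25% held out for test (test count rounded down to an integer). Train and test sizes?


Test = ⌊1970·25/100⌋ = 492
Train = 1970 - 492 = 1478

Train: 1478, Test: 492


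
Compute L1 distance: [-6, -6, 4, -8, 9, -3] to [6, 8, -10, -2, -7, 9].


d = |-6-6| + |-6-8| + |4+ 10| + |-8+ 2| + |9+ 7| + |-3-9|
  = 12 + 14 + 14 + 6 + 16 + 12
  = 74

74


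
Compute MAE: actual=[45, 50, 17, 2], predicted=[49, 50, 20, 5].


Absolute errors: |45-49|=4, |50-50|=0, |17-20|=3, |2-5|=3
Sum = 10
MAE = 10/4 = 5/2

5/2


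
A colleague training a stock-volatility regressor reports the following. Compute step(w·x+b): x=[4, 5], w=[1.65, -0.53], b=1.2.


z = (4)·(1.65) + (5)·(-0.53) + 1.2
  = 5.15
step(z) = 1 (z≥0)

1


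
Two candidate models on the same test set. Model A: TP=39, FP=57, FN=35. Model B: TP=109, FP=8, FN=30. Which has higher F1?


Model A: P=39/96=0.4062, R=39/74=0.527, F1=2PR/(P+R)=2TP/(2TP+FP+FN)=78/170=0.4588
Model B: P=109/117=0.9316, R=109/139=0.7842, F1=2PR/(P+R)=2TP/(2TP+FP+FN)=218/256=0.8516
0.4588 < 0.8516 → Model B

Model B


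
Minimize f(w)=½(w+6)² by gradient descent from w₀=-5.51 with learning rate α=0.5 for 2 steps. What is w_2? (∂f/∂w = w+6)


step 1: grad = -5.51+6 = 0.49; w = -5.51 - 0.5·(0.49) = -5.755
step 2: grad = -5.755+6 = 0.245; w = -5.755 - 0.5·(0.245) = -5.8775

-5.8775


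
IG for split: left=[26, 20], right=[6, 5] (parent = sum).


Parent = [32, 25], H_parent = 0.9891
H_left = 0.9877 (n=46), H_right = 0.994 (n=11)
H_children = (46/57)·0.9877 + (11/57)·0.994 = 0.9889
IG = 0.9891 - 0.9889 = 0.0002

0.0002


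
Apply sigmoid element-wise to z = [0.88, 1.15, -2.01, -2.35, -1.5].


σ(0.88) = 1/(1+e^-0.88) = 0.7068
σ(1.15) = 1/(1+e^-1.15) = 0.7595
σ(-2.01) = 1/(1+e^2.01) = 0.1182
σ(-2.35) = 1/(1+e^2.35) = 0.0871
σ(-1.5) = 1/(1+e^1.5) = 0.1824
result = [0.7068, 0.7595, 0.1182, 0.0871, 0.1824]

[0.7068, 0.7595, 0.1182, 0.0871, 0.1824]


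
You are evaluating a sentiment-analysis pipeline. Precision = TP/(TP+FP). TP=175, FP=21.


Precision = TP/(TP+FP)
= 175/(175+21)
= 175/196 = 89.29%

89.29%


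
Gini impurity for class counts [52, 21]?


Probabilities: [52/73, 21/73] ≈ [0.7123, 0.2877]
Σpᵢ² = (2704 + 441)/73² = 3145/5329
Gini = 1 - Σpᵢ² = 1 - 3145/5329 = 0.4098

0.4098


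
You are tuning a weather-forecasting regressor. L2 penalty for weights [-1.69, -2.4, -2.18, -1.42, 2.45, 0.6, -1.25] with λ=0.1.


‖w‖₂² = (-1.69)² + (-2.4)² + (-2.18)² + (-1.42)² + (2.45)² + (0.6)² + (-1.25)²
     = 2.8561 + 5.76 + 4.7524 + 2.0164 + 6.0025 + 0.36 + 1.5625
     = 23.3099
λ·‖w‖₂² = 0.1·23.3099 = 2.33099

2.33099


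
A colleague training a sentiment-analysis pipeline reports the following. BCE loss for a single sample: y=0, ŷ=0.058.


BCE = -[y·ln(p) + (1-y)·ln(1-p)]
= -0 - 1·ln(1-0.058)
= -ln(0.942) = 0.0598

0.0598


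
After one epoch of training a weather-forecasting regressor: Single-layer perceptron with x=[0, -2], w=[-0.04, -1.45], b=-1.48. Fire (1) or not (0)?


z = (0)·(-0.04) + (-2)·(-1.45) - 1.48
  = 1.42
step(z) = 1 (z≥0)

1


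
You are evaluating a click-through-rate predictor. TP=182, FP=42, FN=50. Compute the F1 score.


Precision = 182/224 = 0.8125
Recall = 182/232 = 0.7845
F1 = 2·P·R/(P+R) = 2·TP/(2·TP+FP+FN) = 364/(364+42+50) = 364/456 = 0.7982

0.7982


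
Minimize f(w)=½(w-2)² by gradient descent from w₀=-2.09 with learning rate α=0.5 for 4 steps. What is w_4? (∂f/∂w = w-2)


step 1: grad = -2.09-2 = -4.09; w = -2.09 - 0.5·(-4.09) = -0.045
step 2: grad = -0.045-2 = -2.045; w = -0.045 - 0.5·(-2.045) = 0.9775
step 3: grad = 0.9775-2 = -1.0225; w = 0.9775 - 0.5·(-1.0225) = 1.48875
step 4: grad = 1.48875-2 = -0.51125; w = 1.48875 - 0.5·(-0.51125) = 1.744375

1.744375


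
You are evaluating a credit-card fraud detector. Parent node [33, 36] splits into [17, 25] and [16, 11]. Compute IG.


Parent = [33, 36], H_parent = 0.9986
H_left = 0.9737 (n=42), H_right = 0.9751 (n=27)
H_children = (42/69)·0.9737 + (27/69)·0.9751 = 0.9742
IG = 0.9986 - 0.9742 = 0.0244

0.0244


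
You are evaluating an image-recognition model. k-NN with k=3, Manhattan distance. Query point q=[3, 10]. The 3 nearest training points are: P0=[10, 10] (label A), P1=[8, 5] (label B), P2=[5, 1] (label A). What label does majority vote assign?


d(q,P0) = 7  (label A)
d(q,P1) = 10  (label B)
d(q,P2) = 11  (label A)
Votes: A=2, B=1
Majority → A

A


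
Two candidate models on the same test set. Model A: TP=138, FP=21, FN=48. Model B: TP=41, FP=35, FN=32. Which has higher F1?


Model A: P=138/159=0.8679, R=138/186=0.7419, F1=2PR/(P+R)=2TP/(2TP+FP+FN)=276/345=0.8
Model B: P=41/76=0.5395, R=41/73=0.5616, F1=2PR/(P+R)=2TP/(2TP+FP+FN)=82/149=0.5503
0.8 > 0.5503 → Model A

Model A


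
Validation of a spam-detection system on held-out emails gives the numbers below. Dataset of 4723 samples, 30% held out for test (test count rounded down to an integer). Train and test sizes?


Test = ⌊4723·30/100⌋ = 1416
Train = 4723 - 1416 = 3307

Train: 3307, Test: 1416


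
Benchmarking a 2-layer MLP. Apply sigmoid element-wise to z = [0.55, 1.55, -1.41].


σ(0.55) = 1/(1+e^-0.55) = 0.6341
σ(1.55) = 1/(1+e^-1.55) = 0.8249
σ(-1.41) = 1/(1+e^1.41) = 0.1962
result = [0.6341, 0.8249, 0.1962]

[0.6341, 0.8249, 0.1962]


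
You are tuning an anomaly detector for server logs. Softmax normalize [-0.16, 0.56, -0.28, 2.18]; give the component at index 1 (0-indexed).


Exponentials: e^-0.16=0.8521, e^0.56=1.7507, e^-0.28=0.7558, e^2.18=8.8463
Sum = 12.2049
Softmax = [0.0698, 0.1434, 0.0619, 0.7248]
p[1] = 1.7507/12.2049 = 0.1434

0.1434


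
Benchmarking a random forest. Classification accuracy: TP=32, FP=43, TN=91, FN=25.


Accuracy = (TP+TN)/(TP+TN+FP+FN)
= (32+91)/(191)
= 123/191 = 64.4%

64.4%


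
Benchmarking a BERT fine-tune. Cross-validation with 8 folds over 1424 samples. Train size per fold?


Fold size = 1424/8 = 178
Training per fold = 1424 - 178 = 1246

1246


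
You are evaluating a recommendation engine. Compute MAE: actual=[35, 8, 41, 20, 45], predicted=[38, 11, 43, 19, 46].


Absolute errors: |35-38|=3, |8-11|=3, |41-43|=2, |20-19|=1, |45-46|=1
Sum = 10
MAE = 10/5 = 2

2


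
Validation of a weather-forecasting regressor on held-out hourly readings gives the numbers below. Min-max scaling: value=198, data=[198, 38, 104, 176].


min=38, max=198
(198-38)/(198-38) = 160/160 = 1.0

1.0


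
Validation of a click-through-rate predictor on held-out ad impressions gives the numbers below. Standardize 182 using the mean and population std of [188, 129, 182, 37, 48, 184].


μ = 128, σ = 63.6841
z = (182 - 128)/63.6841 = 0.8479

0.8479


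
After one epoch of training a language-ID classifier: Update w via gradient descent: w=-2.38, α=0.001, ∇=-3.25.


w_new = w - α·∇
= -2.38 - 0.001·-3.25
= -2.38 + 0.00325
= -2.37675

-2.37675


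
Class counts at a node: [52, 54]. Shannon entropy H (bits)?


Probabilities: [52/106, 54/106] ≈ [0.4906, 0.5094]
H = -((52/106)·log₂(52/106) + (54/106)·log₂(54/106))
  = 0.9997 bits

0.9997 bits


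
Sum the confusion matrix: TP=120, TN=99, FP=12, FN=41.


Total = TP + TN + FP + FN
= 120 + 99 + 12 + 41
= 272
(Predicted positive: 132, predicted negative: 140)

272


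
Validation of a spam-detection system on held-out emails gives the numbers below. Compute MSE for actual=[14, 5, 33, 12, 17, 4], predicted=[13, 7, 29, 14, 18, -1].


Squared errors: (14-13)²=1, (5-7)²=4, (33-29)²=16, (12-14)²=4, (17-18)²=1, (4+ 1)²=25
Sum = 51
MSE = 51/6 = 17/2

17/2


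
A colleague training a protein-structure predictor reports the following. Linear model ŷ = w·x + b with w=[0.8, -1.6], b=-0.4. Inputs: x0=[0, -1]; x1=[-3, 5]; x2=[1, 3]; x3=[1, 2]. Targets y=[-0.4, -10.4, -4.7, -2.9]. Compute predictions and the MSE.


ŷ0 = (0.8)·(0) + (-1.6)·(-1) - 0.4 = 1.2
ŷ1 = (0.8)·(-3) + (-1.6)·(5) - 0.4 = -10.8
ŷ2 = (0.8)·(1) + (-1.6)·(3) - 0.4 = -4.4
ŷ3 = (0.8)·(1) + (-1.6)·(2) - 0.4 = -2.8
errors² = [2.56, 0.16, 0.09, 0.01]
MSE = 2.8200/4 = 0.705

0.705


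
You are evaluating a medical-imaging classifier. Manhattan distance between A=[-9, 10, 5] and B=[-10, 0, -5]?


d = |-9+ 10| + |10-0| + |5+ 5|
  = 1 + 10 + 10
  = 21

21


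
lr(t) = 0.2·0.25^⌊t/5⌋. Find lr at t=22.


n_drops = ⌊22/5⌋ = 4
lr = 0.2·0.25^4 = 0.2·0.00390625 = 0.00078125

0.00078125


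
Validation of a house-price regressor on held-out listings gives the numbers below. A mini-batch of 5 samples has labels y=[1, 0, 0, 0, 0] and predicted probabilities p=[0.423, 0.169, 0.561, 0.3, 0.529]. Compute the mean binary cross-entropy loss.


L[0] = -ln(0.423) = 0.8604
L[1] = -ln(1-0.169) = -ln(0.831) = 0.1851
L[2] = -ln(1-0.561) = -ln(0.439) = 0.8233
L[3] = -ln(1-0.3) = -ln(0.7) = 0.3567
L[4] = -ln(1-0.529) = -ln(0.471) = 0.7529
mean = (0.8604 + 0.1851 + 0.8233 + 0.3567 + 0.7529)/5 = 0.5957

0.5957


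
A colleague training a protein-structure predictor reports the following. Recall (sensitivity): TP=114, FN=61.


Recall = TP/(TP+FN)
= 114/(114+61)
= 114/175 = 65.14%

65.14%


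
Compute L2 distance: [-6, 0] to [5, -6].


d = √((-6-5)² + (0+ 6)²)
  = √(121 + 36)
  = √157 = 12.53

12.53


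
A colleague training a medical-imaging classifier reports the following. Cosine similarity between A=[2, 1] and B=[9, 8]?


A·B = 2·9 + 1·8 = 26
‖A‖ = √5 = 2.2361, ‖B‖ = √145 = 12.0416
cos = 26/(√5·√145) = 26/√725 = 0.9656

0.9656


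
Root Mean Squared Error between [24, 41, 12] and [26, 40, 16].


MSE = 21/3 = 7
RMSE = √(21/3) = 2.6458

2.6458


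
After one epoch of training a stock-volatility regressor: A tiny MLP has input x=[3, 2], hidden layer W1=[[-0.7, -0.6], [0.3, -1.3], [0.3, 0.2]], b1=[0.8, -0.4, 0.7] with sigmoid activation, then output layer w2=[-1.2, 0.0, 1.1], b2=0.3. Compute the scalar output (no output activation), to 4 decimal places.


z1[0] = (-0.7)·(3) + (-0.6)·(2) + 0.8 = -2.5
z1[1] = (0.3)·(3) + (-1.3)·(2) - 0.4 = -2.1
z1[2] = (0.3)·(3) + (0.2)·(2) + 0.7 = 2.0
h = sigmoid(z1) = [0.0759, 0.1091, 0.8808]
output = (-1.2)·(0.0759) + (0.0)·(0.1091) + (1.1)·(0.8808) + 0.3 = 1.1778

1.1778


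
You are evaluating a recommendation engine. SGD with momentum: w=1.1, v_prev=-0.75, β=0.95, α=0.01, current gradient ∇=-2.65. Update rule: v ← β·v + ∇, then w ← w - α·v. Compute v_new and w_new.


v_new = 0.95·-0.75 - 2.65 = -0.7125 - 2.65 = -3.3625
w_new = 1.1 - 0.01·-3.3625 = 1.1 + 0.033625 = 1.133625

v_new=-3.3625, w_new=1.133625


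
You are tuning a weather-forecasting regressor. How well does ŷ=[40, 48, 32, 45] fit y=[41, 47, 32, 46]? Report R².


ȳ = 41.5
SS_res = Σ(y-ŷ)² = 3
SS_tot = Σ(y-ȳ)² = 141
R² = 1 - SS_res/SS_tot = 1 - 0.0213 = 0.9787

0.9787


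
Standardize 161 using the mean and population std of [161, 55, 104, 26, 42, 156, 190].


μ = 104.8571, σ = 60.5603
z = (161 - 104.8571)/60.5603 = 0.9271

0.9271


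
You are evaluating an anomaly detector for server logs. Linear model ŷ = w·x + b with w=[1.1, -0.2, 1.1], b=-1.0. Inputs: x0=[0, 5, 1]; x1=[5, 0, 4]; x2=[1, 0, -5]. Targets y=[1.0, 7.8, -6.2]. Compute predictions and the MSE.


ŷ0 = (1.1)·(0) + (-0.2)·(5) + (1.1)·(1) - 1.0 = -0.9
ŷ1 = (1.1)·(5) + (-0.2)·(0) + (1.1)·(4) - 1.0 = 8.9
ŷ2 = (1.1)·(1) + (-0.2)·(0) + (1.1)·(-5) - 1.0 = -5.4
errors² = [3.61, 1.21, 0.64]
MSE = 5.4600/3 = 1.82

1.82


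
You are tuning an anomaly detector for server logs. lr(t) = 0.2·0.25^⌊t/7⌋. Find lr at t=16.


n_drops = ⌊16/7⌋ = 2
lr = 0.2·0.25^2 = 0.2·0.0625 = 0.0125

0.0125


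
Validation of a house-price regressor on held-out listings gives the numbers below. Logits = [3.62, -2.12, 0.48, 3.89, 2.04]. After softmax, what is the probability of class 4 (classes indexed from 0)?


Exponentials: e^3.62=37.3376, e^-2.12=0.12, e^0.48=1.6161, e^3.89=48.9109, e^2.04=7.6906
Sum = 95.6752
Softmax = [0.3903, 0.0013, 0.0169, 0.5112, 0.0804]
p[4] = 7.6906/95.6752 = 0.0804

0.0804


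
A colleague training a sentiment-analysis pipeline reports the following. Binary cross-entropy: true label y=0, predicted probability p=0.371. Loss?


BCE = -[y·ln(p) + (1-y)·ln(1-p)]
= -0 - 1·ln(1-0.371)
= -ln(0.629) = 0.4636

0.4636


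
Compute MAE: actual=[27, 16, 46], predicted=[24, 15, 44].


Absolute errors: |27-24|=3, |16-15|=1, |46-44|=2
Sum = 6
MAE = 6/3 = 2

2


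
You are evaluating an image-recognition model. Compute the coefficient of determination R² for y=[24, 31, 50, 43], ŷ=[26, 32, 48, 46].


ȳ = 37
SS_res = Σ(y-ŷ)² = 18
SS_tot = Σ(y-ȳ)² = 410
R² = 1 - SS_res/SS_tot = 1 - 0.0439 = 0.9561

0.9561


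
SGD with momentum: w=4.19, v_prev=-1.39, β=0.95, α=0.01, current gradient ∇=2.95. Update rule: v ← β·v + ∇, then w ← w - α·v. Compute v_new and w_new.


v_new = 0.95·-1.39 + 2.95 = -1.3205 + 2.95 = 1.6295
w_new = 4.19 - 0.01·1.6295 = 4.19 - 0.016295 = 4.173705

v_new=1.6295, w_new=4.173705


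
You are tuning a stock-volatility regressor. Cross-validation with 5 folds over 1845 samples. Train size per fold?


Fold size = 1845/5 = 369
Training per fold = 1845 - 369 = 1476

1476


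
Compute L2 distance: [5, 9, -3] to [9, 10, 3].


d = √((5-9)² + (9-10)² + (-3-3)²)
  = √(16 + 1 + 36)
  = √53 = 7.2801

7.2801


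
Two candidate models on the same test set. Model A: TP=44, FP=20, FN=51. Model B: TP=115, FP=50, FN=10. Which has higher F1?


Model A: P=44/64=0.6875, R=44/95=0.4632, F1=2PR/(P+R)=2TP/(2TP+FP+FN)=88/159=0.5535
Model B: P=115/165=0.697, R=115/125=0.92, F1=2PR/(P+R)=2TP/(2TP+FP+FN)=230/290=0.7931
0.5535 < 0.7931 → Model B

Model B


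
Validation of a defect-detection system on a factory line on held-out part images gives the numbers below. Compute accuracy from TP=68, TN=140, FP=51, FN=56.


Accuracy = (TP+TN)/(TP+TN+FP+FN)
= (68+140)/(315)
= 208/315 = 66.03%

66.03%


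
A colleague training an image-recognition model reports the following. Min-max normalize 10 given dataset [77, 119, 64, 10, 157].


min=10, max=157
(10-10)/(157-10) = 0/147 = 0.0

0.0


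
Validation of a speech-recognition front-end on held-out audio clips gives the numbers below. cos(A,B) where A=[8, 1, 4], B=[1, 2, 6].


A·B = 8·1 + 1·2 + 4·6 = 34
‖A‖ = √81 = 9, ‖B‖ = √41 = 6.4031
cos = 34/(√81·√41) = 34/√3321 = 0.59

0.59


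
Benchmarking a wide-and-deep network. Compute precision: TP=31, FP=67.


Precision = TP/(TP+FP)
= 31/(31+67)
= 31/98 = 31.63%

31.63%


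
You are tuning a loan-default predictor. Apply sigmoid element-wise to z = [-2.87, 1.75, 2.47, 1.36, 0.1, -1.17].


σ(-2.87) = 1/(1+e^2.87) = 0.0537
σ(1.75) = 1/(1+e^-1.75) = 0.852
σ(2.47) = 1/(1+e^-2.47) = 0.922
σ(1.36) = 1/(1+e^-1.36) = 0.7958
σ(0.1) = 1/(1+e^-0.1) = 0.525
σ(-1.17) = 1/(1+e^1.17) = 0.2369
result = [0.0537, 0.852, 0.922, 0.7958, 0.525, 0.2369]

[0.0537, 0.852, 0.922, 0.7958, 0.525, 0.2369]


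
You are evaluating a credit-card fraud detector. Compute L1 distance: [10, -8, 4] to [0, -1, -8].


d = |10-0| + |-8+ 1| + |4+ 8|
  = 10 + 7 + 12
  = 29

29


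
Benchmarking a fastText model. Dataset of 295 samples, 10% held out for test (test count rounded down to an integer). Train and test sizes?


Test = ⌊295·10/100⌋ = 29
Train = 295 - 29 = 266

Train: 266, Test: 29


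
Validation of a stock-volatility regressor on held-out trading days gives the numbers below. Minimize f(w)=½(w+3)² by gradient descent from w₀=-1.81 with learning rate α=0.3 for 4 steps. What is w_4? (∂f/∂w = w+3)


step 1: grad = -1.81+3 = 1.19; w = -1.81 - 0.3·(1.19) = -2.167
step 2: grad = -2.167+3 = 0.833; w = -2.167 - 0.3·(0.833) = -2.4169
step 3: grad = -2.4169+3 = 0.5831; w = -2.4169 - 0.3·(0.5831) = -2.59183
step 4: grad = -2.59183+3 = 0.40817; w = -2.59183 - 0.3·(0.40817) = -2.714281

-2.714281


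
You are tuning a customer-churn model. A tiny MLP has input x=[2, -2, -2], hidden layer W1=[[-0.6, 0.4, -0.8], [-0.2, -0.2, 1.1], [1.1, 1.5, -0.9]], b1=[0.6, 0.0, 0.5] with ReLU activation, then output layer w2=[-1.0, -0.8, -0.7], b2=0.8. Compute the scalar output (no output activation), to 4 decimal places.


z1[0] = (-0.6)·(2) + (0.4)·(-2) + (-0.8)·(-2) + 0.6 = 0.2
z1[1] = (-0.2)·(2) + (-0.2)·(-2) + (1.1)·(-2) + 0.0 = -2.2
z1[2] = (1.1)·(2) + (1.5)·(-2) + (-0.9)·(-2) + 0.5 = 1.5
h = ReLU(z1) = [0.2, 0.0, 1.5]
output = (-1.0)·(0.2) + (-0.8)·(0.0) + (-0.7)·(1.5) + 0.8 = -0.45

-0.45


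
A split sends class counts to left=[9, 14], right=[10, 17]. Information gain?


Parent = [19, 31], H_parent = 0.958
H_left = 0.9656 (n=23), H_right = 0.951 (n=27)
H_children = (23/50)·0.9656 + (27/50)·0.951 = 0.9577
IG = 0.958 - 0.9577 = 0.0003

0.0003


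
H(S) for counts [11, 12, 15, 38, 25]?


Probabilities: [11/101, 12/101, 15/101, 38/101, 25/101] ≈ [0.1089, 0.1188, 0.1485, 0.3762, 0.2475]
H = -((11/101)·log₂(11/101) + (12/101)·log₂(12/101) + (15/101)·log₂(15/101) + (38/101)·log₂(38/101) + (25/101)·log₂(25/101))
  = 2.1513 bits

2.1513 bits


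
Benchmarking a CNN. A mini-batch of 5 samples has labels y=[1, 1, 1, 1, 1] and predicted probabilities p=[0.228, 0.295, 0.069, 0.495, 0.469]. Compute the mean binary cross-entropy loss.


L[0] = -ln(0.228) = 1.4784
L[1] = -ln(0.295) = 1.2208
L[2] = -ln(0.069) = 2.6736
L[3] = -ln(0.495) = 0.7032
L[4] = -ln(0.469) = 0.7572
mean = (1.4784 + 1.2208 + 2.6736 + 0.7032 + 0.7572)/5 = 1.3666

1.3666


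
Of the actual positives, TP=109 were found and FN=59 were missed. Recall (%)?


Recall = TP/(TP+FN)
= 109/(109+59)
= 109/168 = 64.88%

64.88%


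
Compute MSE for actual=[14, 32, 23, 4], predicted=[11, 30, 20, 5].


Squared errors: (14-11)²=9, (32-30)²=4, (23-20)²=9, (4-5)²=1
Sum = 23
MSE = 23/4 = 23/4

23/4


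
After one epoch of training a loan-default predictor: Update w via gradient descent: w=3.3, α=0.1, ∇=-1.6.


w_new = w - α·∇
= 3.3 - 0.1·-1.6
= 3.3 + 0.16
= 3.46

3.46


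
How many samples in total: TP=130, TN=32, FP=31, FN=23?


Total = TP + TN + FP + FN
= 130 + 32 + 31 + 23
= 216
(Predicted positive: 161, predicted negative: 55)

216


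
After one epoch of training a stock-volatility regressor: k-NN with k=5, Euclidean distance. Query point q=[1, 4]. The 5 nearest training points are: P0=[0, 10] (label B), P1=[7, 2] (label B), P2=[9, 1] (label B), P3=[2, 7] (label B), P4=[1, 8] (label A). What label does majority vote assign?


d(q,P0) = 6.0828  (label B)
d(q,P1) = 6.3246  (label B)
d(q,P2) = 8.544  (label B)
d(q,P3) = 3.1623  (label B)
d(q,P4) = 4.0  (label A)
Votes: A=1, B=4
Majority → B

B


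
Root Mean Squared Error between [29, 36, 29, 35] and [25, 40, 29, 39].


MSE = 48/4 = 12
RMSE = √(48/4) = 3.4641

3.4641


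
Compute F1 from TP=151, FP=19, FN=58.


Precision = 151/170 = 0.8882
Recall = 151/209 = 0.7225
F1 = 2·P·R/(P+R) = 2·TP/(2·TP+FP+FN) = 302/(302+19+58) = 302/379 = 0.7968

0.7968


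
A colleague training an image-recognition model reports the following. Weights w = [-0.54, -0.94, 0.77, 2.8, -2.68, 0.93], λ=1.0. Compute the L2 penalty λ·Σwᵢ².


‖w‖₂² = (-0.54)² + (-0.94)² + (0.77)² + (2.8)² + (-2.68)² + (0.93)²
     = 0.2916 + 0.8836 + 0.5929 + 7.84 + 7.1824 + 0.8649
     = 17.6554
λ·‖w‖₂² = 1.0·17.6554 = 17.6554

17.6554


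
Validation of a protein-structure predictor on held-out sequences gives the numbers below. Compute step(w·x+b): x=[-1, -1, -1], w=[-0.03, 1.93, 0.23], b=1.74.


z = (-1)·(-0.03) + (-1)·(1.93) + (-1)·(0.23) + 1.74
  = -0.39
step(z) = 0 (z<0)

0


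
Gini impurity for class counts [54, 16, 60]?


Probabilities: [54/130, 16/130, 60/130] ≈ [0.4154, 0.1231, 0.4615]
Σpᵢ² = (2916 + 256 + 3600)/130² = 6772/16900
Gini = 1 - Σpᵢ² = 1 - 6772/16900 = 0.5993

0.5993
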